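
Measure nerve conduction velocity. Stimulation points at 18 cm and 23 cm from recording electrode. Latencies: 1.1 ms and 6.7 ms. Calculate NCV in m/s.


Distance = (23 - 18) / 100 = 0.05 m
dt = (6.7 - 1.1) / 1000 = 0.0056 s
NCV = dist / dt = 8.929 m/s


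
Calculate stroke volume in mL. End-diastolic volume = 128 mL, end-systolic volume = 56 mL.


SV = EDV - ESV
SV = 128 - 56
SV = 72 mL


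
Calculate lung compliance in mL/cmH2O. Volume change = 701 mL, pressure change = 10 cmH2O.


C = dV / dP
C = 701 / 10
C = 70.1 mL/cmH2O


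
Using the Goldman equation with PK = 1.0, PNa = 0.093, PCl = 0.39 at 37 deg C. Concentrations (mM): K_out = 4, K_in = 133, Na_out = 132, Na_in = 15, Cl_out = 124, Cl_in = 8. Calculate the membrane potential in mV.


Vm = (RT/F)*ln((PK*Ko + PNa*Nao + PCl*Cli)/(PK*Ki + PNa*Nai + PCl*Clo))
Numer = 19.396, Denom = 182.755
Vm = -59.95 mV


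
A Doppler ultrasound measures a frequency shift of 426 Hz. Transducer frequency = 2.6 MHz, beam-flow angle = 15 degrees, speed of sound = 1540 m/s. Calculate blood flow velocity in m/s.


v = fd * c / (2 * f0 * cos(theta))
v = 426 * 1540 / (2 * 2.6000e+06 * cos(15))
v = 0.1306 m/s


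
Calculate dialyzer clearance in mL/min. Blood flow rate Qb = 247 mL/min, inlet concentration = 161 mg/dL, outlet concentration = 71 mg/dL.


K = Qb * (Cb_in - Cb_out) / Cb_in
K = 247 * (161 - 71) / 161
K = 138.1 mL/min


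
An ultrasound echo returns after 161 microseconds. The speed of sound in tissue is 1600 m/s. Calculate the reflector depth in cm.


depth = c * t / 2
t = 161 us = 1.6100e-04 s
depth = 1600 * 1.6100e-04 / 2
depth = 0.1288 m = 12.88 cm


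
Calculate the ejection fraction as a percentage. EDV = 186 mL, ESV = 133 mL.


SV = EDV - ESV = 186 - 133 = 53 mL
EF = SV/EDV * 100 = 53/186 * 100
EF = 28.49%


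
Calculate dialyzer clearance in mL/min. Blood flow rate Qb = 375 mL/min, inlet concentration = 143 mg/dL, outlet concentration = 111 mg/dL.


K = Qb * (Cb_in - Cb_out) / Cb_in
K = 375 * (143 - 111) / 143
K = 83.92 mL/min


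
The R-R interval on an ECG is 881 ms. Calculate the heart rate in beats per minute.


HR = 60 / RR_interval(s)
RR = 881 ms = 0.881 s
HR = 60 / 0.881 = 68.1 bpm


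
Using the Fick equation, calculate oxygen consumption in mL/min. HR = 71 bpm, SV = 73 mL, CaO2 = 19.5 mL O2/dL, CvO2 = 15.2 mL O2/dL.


CO = HR*SV = 71*73/1000 = 5.183 L/min
a-v O2 diff = 19.5 - 15.2 = 4.3 mL/dL
VO2 = CO * (CaO2-CvO2) * 10 dL/L
VO2 = 5.183 * 4.3 * 10
VO2 = 222.9 mL/min


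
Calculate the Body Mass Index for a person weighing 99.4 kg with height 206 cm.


BMI = weight / height^2
height = 206 cm = 2.06 m
BMI = 99.4 / 2.06^2
BMI = 23.42 kg/m^2


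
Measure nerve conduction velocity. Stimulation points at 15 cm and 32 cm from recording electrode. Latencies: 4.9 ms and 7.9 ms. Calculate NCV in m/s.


Distance = (32 - 15) / 100 = 0.17 m
dt = (7.9 - 4.9) / 1000 = 0.003 s
NCV = dist / dt = 56.67 m/s


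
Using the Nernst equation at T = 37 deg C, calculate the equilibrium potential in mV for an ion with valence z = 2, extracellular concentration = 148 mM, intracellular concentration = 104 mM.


E = (RT/(zF)) * ln(C_out/C_in)
T = 37 + 273.15 = 310.15 K
E = (8.314 * 310.15 / (2 * 96485)) * ln(148/104)
E = 4.715 mV


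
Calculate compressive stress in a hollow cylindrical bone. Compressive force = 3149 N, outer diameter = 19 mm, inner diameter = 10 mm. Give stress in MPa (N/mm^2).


A = pi*(r_o^2 - r_i^2)
r_o = 9.5 mm, r_i = 5 mm
A = 204.989 mm^2
sigma = F/A = 3149 / 204.989
sigma = 15.36 MPa


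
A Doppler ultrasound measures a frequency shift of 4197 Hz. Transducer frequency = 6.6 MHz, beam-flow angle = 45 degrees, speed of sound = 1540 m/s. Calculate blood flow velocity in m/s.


v = fd * c / (2 * f0 * cos(theta))
v = 4197 * 1540 / (2 * 6.6000e+06 * cos(45))
v = 0.6925 m/s


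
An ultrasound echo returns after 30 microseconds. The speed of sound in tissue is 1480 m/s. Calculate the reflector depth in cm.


depth = c * t / 2
t = 30 us = 3.0000e-05 s
depth = 1480 * 3.0000e-05 / 2
depth = 0.0222 m = 2.22 cm


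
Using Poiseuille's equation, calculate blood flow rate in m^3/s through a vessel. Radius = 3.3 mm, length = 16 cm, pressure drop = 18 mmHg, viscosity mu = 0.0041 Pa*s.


Q = pi*r^4*dP / (8*mu*L)
r = 0.0033 m, L = 0.16 m
dP = 18 mmHg = 2399.796 Pa
Q = 1.7037e-04 m^3/s


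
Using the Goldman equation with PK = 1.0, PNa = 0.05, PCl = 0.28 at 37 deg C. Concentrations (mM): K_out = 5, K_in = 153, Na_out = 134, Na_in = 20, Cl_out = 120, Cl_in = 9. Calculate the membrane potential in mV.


Vm = (RT/F)*ln((PK*Ko + PNa*Nao + PCl*Cli)/(PK*Ki + PNa*Nai + PCl*Clo))
Numer = 14.22, Denom = 187.6
Vm = -68.94 mV


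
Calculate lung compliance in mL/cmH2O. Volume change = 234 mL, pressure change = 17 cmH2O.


C = dV / dP
C = 234 / 17
C = 13.76 mL/cmH2O


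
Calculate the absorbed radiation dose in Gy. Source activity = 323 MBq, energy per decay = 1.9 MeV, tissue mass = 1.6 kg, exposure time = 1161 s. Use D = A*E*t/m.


A = 323 MBq = 3.2300e+08 Bq
E = 1.9 MeV = 3.0438e-13 J
D = A*E*t/m = 3.2300e+08*3.0438e-13*1161/1.6
D = 0.07134 Gy


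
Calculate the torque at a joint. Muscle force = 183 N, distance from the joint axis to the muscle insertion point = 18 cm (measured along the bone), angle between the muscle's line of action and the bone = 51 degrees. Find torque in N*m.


Torque = F * d * sin(theta)   (moment arm = d*sin(theta))
d = 18 cm = 0.18 m
Torque = 183 * 0.18 * sin(51)
Torque = 25.6 N*m


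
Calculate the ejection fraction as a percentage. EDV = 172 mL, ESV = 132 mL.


SV = EDV - ESV = 172 - 132 = 40 mL
EF = SV/EDV * 100 = 40/172 * 100
EF = 23.26%


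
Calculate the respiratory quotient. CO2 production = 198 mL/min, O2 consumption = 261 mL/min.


RQ = VCO2 / VO2
RQ = 198 / 261
RQ = 0.7586


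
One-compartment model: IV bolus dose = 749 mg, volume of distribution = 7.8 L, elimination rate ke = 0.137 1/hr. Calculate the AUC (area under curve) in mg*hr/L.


C0 = Dose/Vd = 749/7.8 = 96.0256 mg/L
AUC = C0/ke = 96.0256/0.137
AUC = 700.9 mg*hr/L


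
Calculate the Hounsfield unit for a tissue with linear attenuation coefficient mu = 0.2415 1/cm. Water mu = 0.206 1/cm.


HU = ((mu_tissue - mu_water) / mu_water) * 1000
HU = ((0.2415 - 0.206) / 0.206) * 1000
HU = 172.3


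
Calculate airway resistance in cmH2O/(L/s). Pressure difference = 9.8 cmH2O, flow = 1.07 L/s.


R = dP / flow
R = 9.8 / 1.07
R = 9.159 cmH2O/(L/s)


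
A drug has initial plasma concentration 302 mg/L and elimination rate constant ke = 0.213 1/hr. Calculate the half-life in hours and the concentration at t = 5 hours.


t_half = ln(2) / ke = 0.693147 / 0.213 = 3.254 hr
C(t) = C0 * exp(-ke*t) = 302 * exp(-0.213*5)
C(5) = 104.1 mg/L


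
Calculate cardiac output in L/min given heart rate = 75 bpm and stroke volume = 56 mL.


CO = HR * SV
CO = 75 * 56 / 1000
CO = 4.2 L/min


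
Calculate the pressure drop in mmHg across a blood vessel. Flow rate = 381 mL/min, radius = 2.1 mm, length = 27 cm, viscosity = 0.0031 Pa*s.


dP = 8*mu*L*Q / (pi*r^4)
Q = 381 mL/min = 6.35e-06 m^3/s
dP = 695.924 Pa = 695.924 / 133.322 mmHg = 5.22 mmHg


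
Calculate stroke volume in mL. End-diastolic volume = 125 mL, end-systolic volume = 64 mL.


SV = EDV - ESV
SV = 125 - 64
SV = 61 mL


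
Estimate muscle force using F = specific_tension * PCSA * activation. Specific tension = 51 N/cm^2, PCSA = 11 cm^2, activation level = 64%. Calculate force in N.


F = sigma * PCSA * activation
F = 51 * 11 * 0.64
F = 359 N


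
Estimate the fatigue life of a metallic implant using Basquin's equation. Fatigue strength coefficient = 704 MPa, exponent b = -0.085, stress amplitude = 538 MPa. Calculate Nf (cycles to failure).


sigma_a = sigma_f' * (2Nf)^b
2Nf = (sigma_a/sigma_f')^(1/b)
2Nf = (538/704)^(1/-0.085)
2Nf = 23.659443
Nf = 11.83


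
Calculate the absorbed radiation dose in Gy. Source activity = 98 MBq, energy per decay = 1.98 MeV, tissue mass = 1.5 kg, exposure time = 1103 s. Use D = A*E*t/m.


A = 98 MBq = 9.8000e+07 Bq
E = 1.98 MeV = 3.17196e-13 J
D = A*E*t/m = 9.8000e+07*3.17196e-13*1103/1.5
D = 0.02286 Gy


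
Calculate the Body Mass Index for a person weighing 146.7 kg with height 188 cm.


BMI = weight / height^2
height = 188 cm = 1.88 m
BMI = 146.7 / 1.88^2
BMI = 41.51 kg/m^2


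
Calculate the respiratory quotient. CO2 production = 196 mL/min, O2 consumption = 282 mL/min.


RQ = VCO2 / VO2
RQ = 196 / 282
RQ = 0.695


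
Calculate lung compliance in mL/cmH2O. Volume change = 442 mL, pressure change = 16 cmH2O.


C = dV / dP
C = 442 / 16
C = 27.62 mL/cmH2O


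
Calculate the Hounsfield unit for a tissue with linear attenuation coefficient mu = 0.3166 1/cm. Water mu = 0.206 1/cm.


HU = ((mu_tissue - mu_water) / mu_water) * 1000
HU = ((0.3166 - 0.206) / 0.206) * 1000
HU = 536.9


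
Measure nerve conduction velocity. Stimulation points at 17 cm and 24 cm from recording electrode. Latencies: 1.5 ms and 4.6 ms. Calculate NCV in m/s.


Distance = (24 - 17) / 100 = 0.07 m
dt = (4.6 - 1.5) / 1000 = 0.0031 s
NCV = dist / dt = 22.58 m/s


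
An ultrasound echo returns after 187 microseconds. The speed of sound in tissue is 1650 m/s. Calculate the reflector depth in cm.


depth = c * t / 2
t = 187 us = 1.8700e-04 s
depth = 1650 * 1.8700e-04 / 2
depth = 0.154275 m = 15.4275 cm


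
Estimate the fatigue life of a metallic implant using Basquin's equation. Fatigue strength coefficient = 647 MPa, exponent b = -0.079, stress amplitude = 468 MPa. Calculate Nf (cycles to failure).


sigma_a = sigma_f' * (2Nf)^b
2Nf = (sigma_a/sigma_f')^(1/b)
2Nf = (468/647)^(1/-0.079)
2Nf = 60.323485
Nf = 30.16


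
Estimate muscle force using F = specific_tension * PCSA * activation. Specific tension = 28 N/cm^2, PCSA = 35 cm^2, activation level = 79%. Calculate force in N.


F = sigma * PCSA * activation
F = 28 * 35 * 0.79
F = 774.2 N


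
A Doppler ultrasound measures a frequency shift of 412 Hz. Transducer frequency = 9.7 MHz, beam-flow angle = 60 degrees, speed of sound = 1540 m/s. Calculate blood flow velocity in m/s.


v = fd * c / (2 * f0 * cos(theta))
v = 412 * 1540 / (2 * 9.7000e+06 * cos(60))
v = 0.06541 m/s


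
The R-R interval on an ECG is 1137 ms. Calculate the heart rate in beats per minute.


HR = 60 / RR_interval(s)
RR = 1137 ms = 1.137 s
HR = 60 / 1.137 = 52.77 bpm


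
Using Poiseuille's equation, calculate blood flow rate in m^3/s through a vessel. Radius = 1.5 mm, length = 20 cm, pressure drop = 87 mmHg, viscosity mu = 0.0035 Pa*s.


Q = pi*r^4*dP / (8*mu*L)
r = 0.0015 m, L = 0.2 m
dP = 87 mmHg = 11599.014 Pa
Q = 3.2942e-05 m^3/s


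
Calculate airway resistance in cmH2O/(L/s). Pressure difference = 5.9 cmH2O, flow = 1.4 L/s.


R = dP / flow
R = 5.9 / 1.4
R = 4.214 cmH2O/(L/s)


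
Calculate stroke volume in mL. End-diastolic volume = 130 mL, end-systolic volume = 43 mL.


SV = EDV - ESV
SV = 130 - 43
SV = 87 mL


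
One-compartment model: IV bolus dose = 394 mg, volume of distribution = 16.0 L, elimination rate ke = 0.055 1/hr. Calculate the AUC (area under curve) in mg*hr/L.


C0 = Dose/Vd = 394/16.0 = 24.625 mg/L
AUC = C0/ke = 24.625/0.055
AUC = 447.7 mg*hr/L


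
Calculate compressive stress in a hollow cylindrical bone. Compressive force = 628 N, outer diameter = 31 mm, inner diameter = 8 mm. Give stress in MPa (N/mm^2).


A = pi*(r_o^2 - r_i^2)
r_o = 15.5 mm, r_i = 4 mm
A = 704.502 mm^2
sigma = F/A = 628 / 704.502
sigma = 0.8914 MPa


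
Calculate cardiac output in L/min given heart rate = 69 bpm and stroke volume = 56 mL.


CO = HR * SV
CO = 69 * 56 / 1000
CO = 3.864 L/min


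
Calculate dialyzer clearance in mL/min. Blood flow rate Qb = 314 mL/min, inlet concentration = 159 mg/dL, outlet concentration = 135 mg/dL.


K = Qb * (Cb_in - Cb_out) / Cb_in
K = 314 * (159 - 135) / 159
K = 47.4 mL/min


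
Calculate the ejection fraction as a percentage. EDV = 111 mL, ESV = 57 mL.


SV = EDV - ESV = 111 - 57 = 54 mL
EF = SV/EDV * 100 = 54/111 * 100
EF = 48.65%


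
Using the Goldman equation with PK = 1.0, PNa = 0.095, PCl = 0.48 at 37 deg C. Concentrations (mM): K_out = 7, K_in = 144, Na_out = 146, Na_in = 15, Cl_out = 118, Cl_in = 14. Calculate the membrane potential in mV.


Vm = (RT/F)*ln((PK*Ko + PNa*Nao + PCl*Cli)/(PK*Ki + PNa*Nai + PCl*Clo))
Numer = 27.59, Denom = 202.065
Vm = -53.21 mV


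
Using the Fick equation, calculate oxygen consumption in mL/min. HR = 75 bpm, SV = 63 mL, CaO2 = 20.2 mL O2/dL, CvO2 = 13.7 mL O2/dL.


CO = HR*SV = 75*63/1000 = 4.725 L/min
a-v O2 diff = 20.2 - 13.7 = 6.5 mL/dL
VO2 = CO * (CaO2-CvO2) * 10 dL/L
VO2 = 4.725 * 6.5 * 10
VO2 = 307.1 mL/min


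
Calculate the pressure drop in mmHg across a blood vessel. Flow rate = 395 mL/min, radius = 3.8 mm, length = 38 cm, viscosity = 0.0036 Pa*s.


dP = 8*mu*L*Q / (pi*r^4)
Q = 395 mL/min = 6.58333e-06 m^3/s
dP = 109.986 Pa = 109.986 / 133.322 mmHg = 0.825 mmHg


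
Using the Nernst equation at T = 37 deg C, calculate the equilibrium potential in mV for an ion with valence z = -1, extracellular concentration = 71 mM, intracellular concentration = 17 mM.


E = (RT/(zF)) * ln(C_out/C_in)
T = 37 + 273.15 = 310.15 K
E = (8.314 * 310.15 / (-1 * 96485)) * ln(71/17)
E = -38.2 mV


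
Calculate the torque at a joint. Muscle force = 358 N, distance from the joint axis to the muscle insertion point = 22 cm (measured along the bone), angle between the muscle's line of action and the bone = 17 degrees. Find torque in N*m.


Torque = F * d * sin(theta)   (moment arm = d*sin(theta))
d = 22 cm = 0.22 m
Torque = 358 * 0.22 * sin(17)
Torque = 23.03 N*m


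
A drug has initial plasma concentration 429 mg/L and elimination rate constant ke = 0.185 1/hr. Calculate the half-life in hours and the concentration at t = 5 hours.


t_half = ln(2) / ke = 0.693147 / 0.185 = 3.747 hr
C(t) = C0 * exp(-ke*t) = 429 * exp(-0.185*5)
C(5) = 170.1 mg/L


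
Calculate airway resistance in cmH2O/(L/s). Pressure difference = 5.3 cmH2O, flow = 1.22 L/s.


R = dP / flow
R = 5.3 / 1.22
R = 4.344 cmH2O/(L/s)


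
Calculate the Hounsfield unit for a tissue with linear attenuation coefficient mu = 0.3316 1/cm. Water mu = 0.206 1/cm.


HU = ((mu_tissue - mu_water) / mu_water) * 1000
HU = ((0.3316 - 0.206) / 0.206) * 1000
HU = 609.7


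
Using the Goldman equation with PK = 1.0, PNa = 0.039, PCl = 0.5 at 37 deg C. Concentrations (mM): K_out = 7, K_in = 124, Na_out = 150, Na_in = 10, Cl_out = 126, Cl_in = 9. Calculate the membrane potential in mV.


Vm = (RT/F)*ln((PK*Ko + PNa*Nao + PCl*Cli)/(PK*Ki + PNa*Nai + PCl*Clo))
Numer = 17.35, Denom = 187.39
Vm = -63.6 mV


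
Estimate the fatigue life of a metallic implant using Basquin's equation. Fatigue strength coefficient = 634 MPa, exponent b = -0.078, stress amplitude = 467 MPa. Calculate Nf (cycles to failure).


sigma_a = sigma_f' * (2Nf)^b
2Nf = (sigma_a/sigma_f')^(1/b)
2Nf = (467/634)^(1/-0.078)
2Nf = 50.374409
Nf = 25.19


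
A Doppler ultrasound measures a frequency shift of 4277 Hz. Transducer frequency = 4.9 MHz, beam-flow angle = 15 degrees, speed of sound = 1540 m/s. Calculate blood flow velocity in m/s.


v = fd * c / (2 * f0 * cos(theta))
v = 4277 * 1540 / (2 * 4.9000e+06 * cos(15))
v = 0.6958 m/s


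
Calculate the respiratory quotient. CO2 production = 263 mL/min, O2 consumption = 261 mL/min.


RQ = VCO2 / VO2
RQ = 263 / 261
RQ = 1.008


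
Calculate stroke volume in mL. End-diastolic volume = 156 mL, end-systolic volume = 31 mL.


SV = EDV - ESV
SV = 156 - 31
SV = 125 mL


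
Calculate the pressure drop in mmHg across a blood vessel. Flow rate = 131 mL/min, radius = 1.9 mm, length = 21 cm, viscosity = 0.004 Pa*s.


dP = 8*mu*L*Q / (pi*r^4)
Q = 131 mL/min = 2.18333e-06 m^3/s
dP = 358.364 Pa = 358.364 / 133.322 mmHg = 2.688 mmHg


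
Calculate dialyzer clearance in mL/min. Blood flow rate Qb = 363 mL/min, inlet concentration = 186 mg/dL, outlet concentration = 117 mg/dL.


K = Qb * (Cb_in - Cb_out) / Cb_in
K = 363 * (186 - 117) / 186
K = 134.7 mL/min


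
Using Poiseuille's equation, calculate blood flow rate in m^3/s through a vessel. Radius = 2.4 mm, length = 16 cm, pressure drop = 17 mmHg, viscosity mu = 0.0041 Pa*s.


Q = pi*r^4*dP / (8*mu*L)
r = 0.0024 m, L = 0.16 m
dP = 17 mmHg = 2266.474 Pa
Q = 4.5014e-05 m^3/s


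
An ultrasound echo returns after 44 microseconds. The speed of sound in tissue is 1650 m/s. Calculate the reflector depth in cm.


depth = c * t / 2
t = 44 us = 4.4000e-05 s
depth = 1650 * 4.4000e-05 / 2
depth = 0.0363 m = 3.63 cm


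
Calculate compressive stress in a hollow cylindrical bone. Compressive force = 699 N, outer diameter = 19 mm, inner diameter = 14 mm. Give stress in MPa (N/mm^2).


A = pi*(r_o^2 - r_i^2)
r_o = 9.5 mm, r_i = 7 mm
A = 129.591 mm^2
sigma = F/A = 699 / 129.591
sigma = 5.394 MPa


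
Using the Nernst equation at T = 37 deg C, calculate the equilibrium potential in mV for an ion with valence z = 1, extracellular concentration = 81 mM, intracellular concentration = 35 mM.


E = (RT/(zF)) * ln(C_out/C_in)
T = 37 + 273.15 = 310.15 K
E = (8.314 * 310.15 / (1 * 96485)) * ln(81/35)
E = 22.43 mV


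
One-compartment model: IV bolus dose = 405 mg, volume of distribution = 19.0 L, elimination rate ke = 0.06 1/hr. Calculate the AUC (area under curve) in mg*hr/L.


C0 = Dose/Vd = 405/19.0 = 21.3158 mg/L
AUC = C0/ke = 21.3158/0.06
AUC = 355.3 mg*hr/L


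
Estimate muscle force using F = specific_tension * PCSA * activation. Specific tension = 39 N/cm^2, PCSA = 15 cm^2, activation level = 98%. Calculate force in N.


F = sigma * PCSA * activation
F = 39 * 15 * 0.98
F = 573.3 N


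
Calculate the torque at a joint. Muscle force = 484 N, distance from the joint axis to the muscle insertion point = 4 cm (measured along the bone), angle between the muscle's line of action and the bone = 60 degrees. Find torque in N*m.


Torque = F * d * sin(theta)   (moment arm = d*sin(theta))
d = 4 cm = 0.04 m
Torque = 484 * 0.04 * sin(60)
Torque = 16.77 N*m


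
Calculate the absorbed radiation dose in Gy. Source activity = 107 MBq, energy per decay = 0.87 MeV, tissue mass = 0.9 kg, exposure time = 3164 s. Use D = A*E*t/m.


A = 107 MBq = 1.0700e+08 Bq
E = 0.87 MeV = 1.39374e-13 J
D = A*E*t/m = 1.0700e+08*1.39374e-13*3164/0.9
D = 0.05243 Gy


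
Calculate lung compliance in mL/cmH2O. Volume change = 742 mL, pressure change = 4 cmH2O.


C = dV / dP
C = 742 / 4
C = 185.5 mL/cmH2O


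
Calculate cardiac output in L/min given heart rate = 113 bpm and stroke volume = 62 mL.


CO = HR * SV
CO = 113 * 62 / 1000
CO = 7.006 L/min


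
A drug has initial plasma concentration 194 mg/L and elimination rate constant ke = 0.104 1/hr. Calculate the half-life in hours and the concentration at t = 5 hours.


t_half = ln(2) / ke = 0.693147 / 0.104 = 6.665 hr
C(t) = C0 * exp(-ke*t) = 194 * exp(-0.104*5)
C(5) = 115.3 mg/L


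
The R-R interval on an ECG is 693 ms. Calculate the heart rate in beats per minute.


HR = 60 / RR_interval(s)
RR = 693 ms = 0.693 s
HR = 60 / 0.693 = 86.58 bpm


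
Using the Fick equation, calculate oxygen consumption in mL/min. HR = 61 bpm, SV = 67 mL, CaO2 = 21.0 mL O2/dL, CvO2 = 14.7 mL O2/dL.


CO = HR*SV = 61*67/1000 = 4.087 L/min
a-v O2 diff = 21.0 - 14.7 = 6.3 mL/dL
VO2 = CO * (CaO2-CvO2) * 10 dL/L
VO2 = 4.087 * 6.3 * 10
VO2 = 257.5 mL/min


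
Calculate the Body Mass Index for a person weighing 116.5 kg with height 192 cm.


BMI = weight / height^2
height = 192 cm = 1.92 m
BMI = 116.5 / 1.92^2
BMI = 31.6 kg/m^2


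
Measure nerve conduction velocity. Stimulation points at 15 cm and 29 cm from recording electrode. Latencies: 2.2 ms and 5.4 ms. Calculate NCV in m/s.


Distance = (29 - 15) / 100 = 0.14 m
dt = (5.4 - 2.2) / 1000 = 0.0032 s
NCV = dist / dt = 43.75 m/s


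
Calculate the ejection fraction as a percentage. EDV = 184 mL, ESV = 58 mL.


SV = EDV - ESV = 184 - 58 = 126 mL
EF = SV/EDV * 100 = 126/184 * 100
EF = 68.48%


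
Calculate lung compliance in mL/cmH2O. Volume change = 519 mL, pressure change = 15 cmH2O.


C = dV / dP
C = 519 / 15
C = 34.6 mL/cmH2O


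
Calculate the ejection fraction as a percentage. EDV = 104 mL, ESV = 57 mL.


SV = EDV - ESV = 104 - 57 = 47 mL
EF = SV/EDV * 100 = 47/104 * 100
EF = 45.19%


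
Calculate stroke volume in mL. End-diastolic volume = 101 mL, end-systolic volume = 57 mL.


SV = EDV - ESV
SV = 101 - 57
SV = 44 mL


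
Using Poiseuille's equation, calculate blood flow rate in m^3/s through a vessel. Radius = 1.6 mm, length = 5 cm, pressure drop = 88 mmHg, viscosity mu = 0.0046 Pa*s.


Q = pi*r^4*dP / (8*mu*L)
r = 0.0016 m, L = 0.05 m
dP = 88 mmHg = 11732.336 Pa
Q = 1.3128e-04 m^3/s


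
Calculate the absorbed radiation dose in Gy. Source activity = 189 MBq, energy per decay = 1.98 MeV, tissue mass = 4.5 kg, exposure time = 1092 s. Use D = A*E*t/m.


A = 189 MBq = 1.8900e+08 Bq
E = 1.98 MeV = 3.17196e-13 J
D = A*E*t/m = 1.8900e+08*3.17196e-13*1092/4.5
D = 0.01455 Gy


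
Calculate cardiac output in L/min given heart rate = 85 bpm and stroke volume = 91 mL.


CO = HR * SV
CO = 85 * 91 / 1000
CO = 7.735 L/min


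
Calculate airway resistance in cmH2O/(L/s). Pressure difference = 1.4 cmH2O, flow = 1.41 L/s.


R = dP / flow
R = 1.4 / 1.41
R = 0.9929 cmH2O/(L/s)


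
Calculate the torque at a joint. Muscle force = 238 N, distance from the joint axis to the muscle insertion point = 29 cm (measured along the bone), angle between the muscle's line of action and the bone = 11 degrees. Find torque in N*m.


Torque = F * d * sin(theta)   (moment arm = d*sin(theta))
d = 29 cm = 0.29 m
Torque = 238 * 0.29 * sin(11)
Torque = 13.17 N*m


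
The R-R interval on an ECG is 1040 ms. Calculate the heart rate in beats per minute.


HR = 60 / RR_interval(s)
RR = 1040 ms = 1.04 s
HR = 60 / 1.04 = 57.69 bpm


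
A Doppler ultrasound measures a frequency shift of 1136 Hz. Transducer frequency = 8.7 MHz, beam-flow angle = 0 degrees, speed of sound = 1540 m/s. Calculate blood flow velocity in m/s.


v = fd * c / (2 * f0 * cos(theta))
v = 1136 * 1540 / (2 * 8.7000e+06 * cos(0))
v = 0.1005 m/s


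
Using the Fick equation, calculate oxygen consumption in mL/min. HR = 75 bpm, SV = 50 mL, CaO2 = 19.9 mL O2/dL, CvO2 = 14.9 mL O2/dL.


CO = HR*SV = 75*50/1000 = 3.75 L/min
a-v O2 diff = 19.9 - 14.9 = 5 mL/dL
VO2 = CO * (CaO2-CvO2) * 10 dL/L
VO2 = 3.75 * 5 * 10
VO2 = 187.5 mL/min


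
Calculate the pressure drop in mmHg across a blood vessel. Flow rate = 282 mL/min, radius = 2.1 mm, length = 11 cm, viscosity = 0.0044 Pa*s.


dP = 8*mu*L*Q / (pi*r^4)
Q = 282 mL/min = 4.7e-06 m^3/s
dP = 297.856 Pa = 297.856 / 133.322 mmHg = 2.234 mmHg


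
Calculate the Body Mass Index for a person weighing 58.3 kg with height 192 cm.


BMI = weight / height^2
height = 192 cm = 1.92 m
BMI = 58.3 / 1.92^2
BMI = 15.81 kg/m^2


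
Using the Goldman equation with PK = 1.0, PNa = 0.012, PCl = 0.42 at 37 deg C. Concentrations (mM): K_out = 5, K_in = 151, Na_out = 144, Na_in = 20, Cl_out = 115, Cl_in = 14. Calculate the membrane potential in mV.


Vm = (RT/F)*ln((PK*Ko + PNa*Nao + PCl*Cli)/(PK*Ki + PNa*Nai + PCl*Clo))
Numer = 12.608, Denom = 199.54
Vm = -73.81 mV


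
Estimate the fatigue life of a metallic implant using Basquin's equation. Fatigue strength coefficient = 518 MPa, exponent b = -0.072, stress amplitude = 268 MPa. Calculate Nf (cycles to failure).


sigma_a = sigma_f' * (2Nf)^b
2Nf = (sigma_a/sigma_f')^(1/b)
2Nf = (268/518)^(1/-0.072)
2Nf = 9439.089
Nf = 4720


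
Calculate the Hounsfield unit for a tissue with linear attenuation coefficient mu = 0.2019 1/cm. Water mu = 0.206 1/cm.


HU = ((mu_tissue - mu_water) / mu_water) * 1000
HU = ((0.2019 - 0.206) / 0.206) * 1000
HU = -19.9


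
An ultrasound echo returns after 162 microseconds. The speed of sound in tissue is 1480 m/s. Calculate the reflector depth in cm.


depth = c * t / 2
t = 162 us = 1.6200e-04 s
depth = 1480 * 1.6200e-04 / 2
depth = 0.11988 m = 11.988 cm


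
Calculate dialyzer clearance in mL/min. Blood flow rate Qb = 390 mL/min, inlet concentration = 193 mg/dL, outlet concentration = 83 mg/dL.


K = Qb * (Cb_in - Cb_out) / Cb_in
K = 390 * (193 - 83) / 193
K = 222.3 mL/min


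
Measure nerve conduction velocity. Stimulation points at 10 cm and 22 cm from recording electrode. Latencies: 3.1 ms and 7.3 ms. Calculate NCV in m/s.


Distance = (22 - 10) / 100 = 0.12 m
dt = (7.3 - 3.1) / 1000 = 0.0042 s
NCV = dist / dt = 28.57 m/s


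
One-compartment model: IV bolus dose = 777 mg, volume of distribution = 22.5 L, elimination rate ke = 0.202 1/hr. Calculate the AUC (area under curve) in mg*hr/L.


C0 = Dose/Vd = 777/22.5 = 34.5333 mg/L
AUC = C0/ke = 34.5333/0.202
AUC = 171 mg*hr/L


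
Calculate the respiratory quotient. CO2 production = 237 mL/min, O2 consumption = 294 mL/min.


RQ = VCO2 / VO2
RQ = 237 / 294
RQ = 0.8061


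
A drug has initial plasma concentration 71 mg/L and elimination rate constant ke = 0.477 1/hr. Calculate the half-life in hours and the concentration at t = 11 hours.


t_half = ln(2) / ke = 0.693147 / 0.477 = 1.453 hr
C(t) = C0 * exp(-ke*t) = 71 * exp(-0.477*11)
C(11) = 0.3737 mg/L


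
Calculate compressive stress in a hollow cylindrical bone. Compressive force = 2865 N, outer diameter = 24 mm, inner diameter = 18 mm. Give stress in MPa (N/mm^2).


A = pi*(r_o^2 - r_i^2)
r_o = 12 mm, r_i = 9 mm
A = 197.92 mm^2
sigma = F/A = 2865 / 197.92
sigma = 14.48 MPa


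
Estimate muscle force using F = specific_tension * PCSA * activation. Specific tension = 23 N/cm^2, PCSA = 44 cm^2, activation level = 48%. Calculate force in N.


F = sigma * PCSA * activation
F = 23 * 44 * 0.48
F = 485.8 N


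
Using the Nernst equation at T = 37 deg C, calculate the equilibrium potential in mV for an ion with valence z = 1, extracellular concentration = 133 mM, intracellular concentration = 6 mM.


E = (RT/(zF)) * ln(C_out/C_in)
T = 37 + 273.15 = 310.15 K
E = (8.314 * 310.15 / (1 * 96485)) * ln(133/6)
E = 82.81 mV


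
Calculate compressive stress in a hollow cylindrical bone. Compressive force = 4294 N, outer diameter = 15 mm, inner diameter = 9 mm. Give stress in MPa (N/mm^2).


A = pi*(r_o^2 - r_i^2)
r_o = 7.5 mm, r_i = 4.5 mm
A = 113.097 mm^2
sigma = F/A = 4294 / 113.097
sigma = 37.97 MPa


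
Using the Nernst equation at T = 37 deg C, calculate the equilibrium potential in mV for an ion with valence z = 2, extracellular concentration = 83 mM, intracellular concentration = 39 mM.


E = (RT/(zF)) * ln(C_out/C_in)
T = 37 + 273.15 = 310.15 K
E = (8.314 * 310.15 / (2 * 96485)) * ln(83/39)
E = 10.09 mV


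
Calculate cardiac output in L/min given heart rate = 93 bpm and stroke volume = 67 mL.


CO = HR * SV
CO = 93 * 67 / 1000
CO = 6.231 L/min


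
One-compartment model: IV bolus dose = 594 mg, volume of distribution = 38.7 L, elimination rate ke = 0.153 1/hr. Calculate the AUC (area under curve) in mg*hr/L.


C0 = Dose/Vd = 594/38.7 = 15.3488 mg/L
AUC = C0/ke = 15.3488/0.153
AUC = 100.3 mg*hr/L


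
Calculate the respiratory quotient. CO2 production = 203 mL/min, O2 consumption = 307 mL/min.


RQ = VCO2 / VO2
RQ = 203 / 307
RQ = 0.6612


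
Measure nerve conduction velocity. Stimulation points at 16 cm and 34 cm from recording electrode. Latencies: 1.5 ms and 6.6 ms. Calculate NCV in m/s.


Distance = (34 - 16) / 100 = 0.18 m
dt = (6.6 - 1.5) / 1000 = 0.0051 s
NCV = dist / dt = 35.29 m/s


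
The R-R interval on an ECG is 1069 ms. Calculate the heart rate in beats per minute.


HR = 60 / RR_interval(s)
RR = 1069 ms = 1.069 s
HR = 60 / 1.069 = 56.13 bpm


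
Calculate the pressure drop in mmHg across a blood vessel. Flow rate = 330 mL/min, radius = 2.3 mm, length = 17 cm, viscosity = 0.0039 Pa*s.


dP = 8*mu*L*Q / (pi*r^4)
Q = 330 mL/min = 5.5e-06 m^3/s
dP = 331.822 Pa = 331.822 / 133.322 mmHg = 2.489 mmHg


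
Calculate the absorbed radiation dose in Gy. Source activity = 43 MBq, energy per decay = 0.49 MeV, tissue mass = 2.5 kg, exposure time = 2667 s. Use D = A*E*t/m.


A = 43 MBq = 4.3000e+07 Bq
E = 0.49 MeV = 7.8498e-14 J
D = A*E*t/m = 4.3000e+07*7.8498e-14*2667/2.5
D = 0.003601 Gy


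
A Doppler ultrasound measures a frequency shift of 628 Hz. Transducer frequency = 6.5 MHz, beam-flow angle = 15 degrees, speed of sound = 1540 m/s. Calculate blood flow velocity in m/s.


v = fd * c / (2 * f0 * cos(theta))
v = 628 * 1540 / (2 * 6.5000e+06 * cos(15))
v = 0.07702 m/s


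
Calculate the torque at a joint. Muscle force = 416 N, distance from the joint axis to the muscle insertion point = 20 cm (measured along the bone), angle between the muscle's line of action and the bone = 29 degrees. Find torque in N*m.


Torque = F * d * sin(theta)   (moment arm = d*sin(theta))
d = 20 cm = 0.2 m
Torque = 416 * 0.2 * sin(29)
Torque = 40.34 N*m


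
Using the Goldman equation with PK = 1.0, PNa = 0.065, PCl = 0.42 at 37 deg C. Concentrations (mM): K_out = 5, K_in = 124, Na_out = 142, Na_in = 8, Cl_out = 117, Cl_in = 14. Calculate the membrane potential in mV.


Vm = (RT/F)*ln((PK*Ko + PNa*Nao + PCl*Cli)/(PK*Ki + PNa*Nai + PCl*Clo))
Numer = 20.11, Denom = 173.66
Vm = -57.62 mV


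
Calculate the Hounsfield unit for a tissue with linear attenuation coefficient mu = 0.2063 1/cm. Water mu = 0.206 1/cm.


HU = ((mu_tissue - mu_water) / mu_water) * 1000
HU = ((0.2063 - 0.206) / 0.206) * 1000
HU = 1.456


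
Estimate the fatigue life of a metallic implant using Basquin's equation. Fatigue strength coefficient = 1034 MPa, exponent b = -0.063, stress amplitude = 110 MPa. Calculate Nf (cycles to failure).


sigma_a = sigma_f' * (2Nf)^b
2Nf = (sigma_a/sigma_f')^(1/b)
2Nf = (110/1034)^(1/-0.063)
2Nf = 2.7955925e+15
Nf = 1.3978e+15


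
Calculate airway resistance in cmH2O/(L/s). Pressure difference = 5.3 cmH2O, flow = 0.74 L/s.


R = dP / flow
R = 5.3 / 0.74
R = 7.162 cmH2O/(L/s)


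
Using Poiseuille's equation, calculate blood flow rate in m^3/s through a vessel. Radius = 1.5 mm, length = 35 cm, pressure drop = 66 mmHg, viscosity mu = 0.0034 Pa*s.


Q = pi*r^4*dP / (8*mu*L)
r = 0.0015 m, L = 0.35 m
dP = 66 mmHg = 8799.252 Pa
Q = 1.4700e-05 m^3/s


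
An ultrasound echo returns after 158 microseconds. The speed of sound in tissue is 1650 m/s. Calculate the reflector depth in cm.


depth = c * t / 2
t = 158 us = 1.5800e-04 s
depth = 1650 * 1.5800e-04 / 2
depth = 0.13035 m = 13.035 cm


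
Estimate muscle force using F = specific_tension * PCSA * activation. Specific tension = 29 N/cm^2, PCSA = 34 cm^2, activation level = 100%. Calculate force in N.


F = sigma * PCSA * activation
F = 29 * 34 * 1
F = 986 N


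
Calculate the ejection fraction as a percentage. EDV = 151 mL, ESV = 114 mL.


SV = EDV - ESV = 151 - 114 = 37 mL
EF = SV/EDV * 100 = 37/151 * 100
EF = 24.5%


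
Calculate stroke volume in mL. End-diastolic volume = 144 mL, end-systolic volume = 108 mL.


SV = EDV - ESV
SV = 144 - 108
SV = 36 mL


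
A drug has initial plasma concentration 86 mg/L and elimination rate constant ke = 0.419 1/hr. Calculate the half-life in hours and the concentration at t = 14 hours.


t_half = ln(2) / ke = 0.693147 / 0.419 = 1.654 hr
C(t) = C0 * exp(-ke*t) = 86 * exp(-0.419*14)
C(14) = 0.2437 mg/L


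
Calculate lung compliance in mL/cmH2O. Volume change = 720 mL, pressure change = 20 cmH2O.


C = dV / dP
C = 720 / 20
C = 36 mL/cmH2O


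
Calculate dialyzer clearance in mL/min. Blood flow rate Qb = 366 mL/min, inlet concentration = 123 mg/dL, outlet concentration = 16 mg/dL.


K = Qb * (Cb_in - Cb_out) / Cb_in
K = 366 * (123 - 16) / 123
K = 318.4 mL/min


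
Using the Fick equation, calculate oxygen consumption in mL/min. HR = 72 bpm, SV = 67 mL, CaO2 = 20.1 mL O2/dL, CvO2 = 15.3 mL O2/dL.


CO = HR*SV = 72*67/1000 = 4.824 L/min
a-v O2 diff = 20.1 - 15.3 = 4.8 mL/dL
VO2 = CO * (CaO2-CvO2) * 10 dL/L
VO2 = 4.824 * 4.8 * 10
VO2 = 231.6 mL/min


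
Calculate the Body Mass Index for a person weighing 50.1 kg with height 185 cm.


BMI = weight / height^2
height = 185 cm = 1.85 m
BMI = 50.1 / 1.85^2
BMI = 14.64 kg/m^2


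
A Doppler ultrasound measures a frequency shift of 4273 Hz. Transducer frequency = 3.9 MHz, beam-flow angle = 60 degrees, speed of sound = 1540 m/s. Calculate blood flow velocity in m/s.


v = fd * c / (2 * f0 * cos(theta))
v = 4273 * 1540 / (2 * 3.9000e+06 * cos(60))
v = 1.687 m/s


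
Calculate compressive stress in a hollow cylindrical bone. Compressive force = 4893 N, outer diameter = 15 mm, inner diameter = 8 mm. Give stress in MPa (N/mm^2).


A = pi*(r_o^2 - r_i^2)
r_o = 7.5 mm, r_i = 4 mm
A = 126.449 mm^2
sigma = F/A = 4893 / 126.449
sigma = 38.7 MPa


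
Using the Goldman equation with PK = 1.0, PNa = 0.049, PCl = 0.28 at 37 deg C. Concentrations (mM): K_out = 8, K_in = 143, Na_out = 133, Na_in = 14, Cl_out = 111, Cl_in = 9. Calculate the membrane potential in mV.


Vm = (RT/F)*ln((PK*Ko + PNa*Nao + PCl*Cli)/(PK*Ki + PNa*Nai + PCl*Clo))
Numer = 17.037, Denom = 174.766
Vm = -62.22 mV


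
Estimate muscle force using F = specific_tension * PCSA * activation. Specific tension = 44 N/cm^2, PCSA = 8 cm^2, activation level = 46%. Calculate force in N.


F = sigma * PCSA * activation
F = 44 * 8 * 0.46
F = 161.9 N


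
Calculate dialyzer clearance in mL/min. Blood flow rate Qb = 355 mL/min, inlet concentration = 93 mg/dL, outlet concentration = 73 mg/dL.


K = Qb * (Cb_in - Cb_out) / Cb_in
K = 355 * (93 - 73) / 93
K = 76.34 mL/min


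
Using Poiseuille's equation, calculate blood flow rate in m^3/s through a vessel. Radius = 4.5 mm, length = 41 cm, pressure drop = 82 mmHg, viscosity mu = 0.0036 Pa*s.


Q = pi*r^4*dP / (8*mu*L)
r = 0.0045 m, L = 0.41 m
dP = 82 mmHg = 10932.404 Pa
Q = 0.001193 m^3/s


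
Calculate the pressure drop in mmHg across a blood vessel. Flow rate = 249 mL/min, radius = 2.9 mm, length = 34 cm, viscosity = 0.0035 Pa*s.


dP = 8*mu*L*Q / (pi*r^4)
Q = 249 mL/min = 4.15e-06 m^3/s
dP = 177.805 Pa = 177.805 / 133.322 mmHg = 1.334 mmHg


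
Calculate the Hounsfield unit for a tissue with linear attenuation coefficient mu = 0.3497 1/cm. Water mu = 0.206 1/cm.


HU = ((mu_tissue - mu_water) / mu_water) * 1000
HU = ((0.3497 - 0.206) / 0.206) * 1000
HU = 697.6


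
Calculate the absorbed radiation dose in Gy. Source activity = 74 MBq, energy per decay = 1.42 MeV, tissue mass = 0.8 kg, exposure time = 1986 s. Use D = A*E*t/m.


A = 74 MBq = 7.4000e+07 Bq
E = 1.42 MeV = 2.27484e-13 J
D = A*E*t/m = 7.4000e+07*2.27484e-13*1986/0.8
D = 0.04179 Gy


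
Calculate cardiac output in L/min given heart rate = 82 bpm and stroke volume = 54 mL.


CO = HR * SV
CO = 82 * 54 / 1000
CO = 4.428 L/min


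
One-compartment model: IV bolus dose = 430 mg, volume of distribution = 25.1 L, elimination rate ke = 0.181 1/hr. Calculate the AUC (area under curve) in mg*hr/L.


C0 = Dose/Vd = 430/25.1 = 17.1315 mg/L
AUC = C0/ke = 17.1315/0.181
AUC = 94.65 mg*hr/L


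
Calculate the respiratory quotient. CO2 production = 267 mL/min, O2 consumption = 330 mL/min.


RQ = VCO2 / VO2
RQ = 267 / 330
RQ = 0.8091


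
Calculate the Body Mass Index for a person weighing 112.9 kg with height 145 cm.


BMI = weight / height^2
height = 145 cm = 1.45 m
BMI = 112.9 / 1.45^2
BMI = 53.7 kg/m^2


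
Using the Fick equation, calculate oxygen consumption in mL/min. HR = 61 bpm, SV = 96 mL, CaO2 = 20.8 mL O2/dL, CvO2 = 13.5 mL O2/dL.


CO = HR*SV = 61*96/1000 = 5.856 L/min
a-v O2 diff = 20.8 - 13.5 = 7.3 mL/dL
VO2 = CO * (CaO2-CvO2) * 10 dL/L
VO2 = 5.856 * 7.3 * 10
VO2 = 427.5 mL/min


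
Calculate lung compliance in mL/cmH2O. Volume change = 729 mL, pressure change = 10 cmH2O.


C = dV / dP
C = 729 / 10
C = 72.9 mL/cmH2O


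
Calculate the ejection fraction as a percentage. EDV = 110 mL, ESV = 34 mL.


SV = EDV - ESV = 110 - 34 = 76 mL
EF = SV/EDV * 100 = 76/110 * 100
EF = 69.09%


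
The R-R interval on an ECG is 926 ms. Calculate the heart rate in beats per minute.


HR = 60 / RR_interval(s)
RR = 926 ms = 0.926 s
HR = 60 / 0.926 = 64.79 bpm


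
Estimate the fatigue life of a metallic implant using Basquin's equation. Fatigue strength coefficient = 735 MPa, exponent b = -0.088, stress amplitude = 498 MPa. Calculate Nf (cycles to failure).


sigma_a = sigma_f' * (2Nf)^b
2Nf = (sigma_a/sigma_f')^(1/b)
2Nf = (498/735)^(1/-0.088)
2Nf = 83.389927
Nf = 41.69


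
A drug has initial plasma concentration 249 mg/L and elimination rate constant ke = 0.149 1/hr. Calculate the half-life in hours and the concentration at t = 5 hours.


t_half = ln(2) / ke = 0.693147 / 0.149 = 4.652 hr
C(t) = C0 * exp(-ke*t) = 249 * exp(-0.149*5)
C(5) = 118.2 mg/L


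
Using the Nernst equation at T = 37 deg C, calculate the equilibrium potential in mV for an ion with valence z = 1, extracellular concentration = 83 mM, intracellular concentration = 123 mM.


E = (RT/(zF)) * ln(C_out/C_in)
T = 37 + 273.15 = 310.15 K
E = (8.314 * 310.15 / (1 * 96485)) * ln(83/123)
E = -10.51 mV


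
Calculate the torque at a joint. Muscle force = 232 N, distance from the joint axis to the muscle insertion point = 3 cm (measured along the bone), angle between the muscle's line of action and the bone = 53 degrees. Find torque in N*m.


Torque = F * d * sin(theta)   (moment arm = d*sin(theta))
d = 3 cm = 0.03 m
Torque = 232 * 0.03 * sin(53)
Torque = 5.559 N*m


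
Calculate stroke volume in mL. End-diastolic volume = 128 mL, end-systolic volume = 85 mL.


SV = EDV - ESV
SV = 128 - 85
SV = 43 mL


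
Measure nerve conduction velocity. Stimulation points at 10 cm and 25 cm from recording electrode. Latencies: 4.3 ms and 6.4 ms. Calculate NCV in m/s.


Distance = (25 - 10) / 100 = 0.15 m
dt = (6.4 - 4.3) / 1000 = 0.0021 s
NCV = dist / dt = 71.43 m/s


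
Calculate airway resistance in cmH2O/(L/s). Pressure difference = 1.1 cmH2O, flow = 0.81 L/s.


R = dP / flow
R = 1.1 / 0.81
R = 1.358 cmH2O/(L/s)


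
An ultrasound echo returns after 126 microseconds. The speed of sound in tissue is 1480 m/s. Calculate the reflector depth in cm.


depth = c * t / 2
t = 126 us = 1.2600e-04 s
depth = 1480 * 1.2600e-04 / 2
depth = 0.09324 m = 9.324 cm


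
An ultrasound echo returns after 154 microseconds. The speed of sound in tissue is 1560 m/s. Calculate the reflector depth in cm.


depth = c * t / 2
t = 154 us = 1.5400e-04 s
depth = 1560 * 1.5400e-04 / 2
depth = 0.12012 m = 12.012 cm


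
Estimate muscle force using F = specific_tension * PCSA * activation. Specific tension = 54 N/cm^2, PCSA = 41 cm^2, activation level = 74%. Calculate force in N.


F = sigma * PCSA * activation
F = 54 * 41 * 0.74
F = 1638 N


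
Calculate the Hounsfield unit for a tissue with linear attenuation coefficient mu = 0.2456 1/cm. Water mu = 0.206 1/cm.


HU = ((mu_tissue - mu_water) / mu_water) * 1000
HU = ((0.2456 - 0.206) / 0.206) * 1000
HU = 192.2


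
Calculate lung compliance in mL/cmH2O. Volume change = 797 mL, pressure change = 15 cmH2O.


C = dV / dP
C = 797 / 15
C = 53.13 mL/cmH2O


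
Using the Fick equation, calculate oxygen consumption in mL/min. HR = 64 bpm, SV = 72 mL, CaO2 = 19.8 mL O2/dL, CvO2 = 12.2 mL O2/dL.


CO = HR*SV = 64*72/1000 = 4.608 L/min
a-v O2 diff = 19.8 - 12.2 = 7.6 mL/dL
VO2 = CO * (CaO2-CvO2) * 10 dL/L
VO2 = 4.608 * 7.6 * 10
VO2 = 350.2 mL/min


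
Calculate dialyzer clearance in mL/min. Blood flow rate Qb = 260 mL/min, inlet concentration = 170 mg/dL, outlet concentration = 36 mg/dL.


K = Qb * (Cb_in - Cb_out) / Cb_in
K = 260 * (170 - 36) / 170
K = 204.9 mL/min
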